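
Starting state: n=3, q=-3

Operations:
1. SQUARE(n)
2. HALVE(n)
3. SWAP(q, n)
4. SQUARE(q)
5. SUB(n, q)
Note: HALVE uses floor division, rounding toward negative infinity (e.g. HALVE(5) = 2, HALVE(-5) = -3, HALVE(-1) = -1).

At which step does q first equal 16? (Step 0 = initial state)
Step 4

Tracing q:
Initial: q = -3
After step 1: q = -3
After step 2: q = -3
After step 3: q = 4
After step 4: q = 16 ← first occurrence
After step 5: q = 16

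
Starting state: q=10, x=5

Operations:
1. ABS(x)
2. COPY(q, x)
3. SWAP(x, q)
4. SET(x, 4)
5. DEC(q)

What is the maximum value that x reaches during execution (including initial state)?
5

Values of x at each step:
Initial: x = 5 ← maximum
After step 1: x = 5
After step 2: x = 5
After step 3: x = 5
After step 4: x = 4
After step 5: x = 4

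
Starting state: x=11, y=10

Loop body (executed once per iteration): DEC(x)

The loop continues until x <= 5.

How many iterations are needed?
6

Tracing iterations:
Initial: x=11, y=10
After iteration 1: x=10, y=10
After iteration 2: x=9, y=10
After iteration 3: x=8, y=10
After iteration 4: x=7, y=10
After iteration 5: x=6, y=10
After iteration 6: x=5, y=10
x <= 5 now holds, so the loop exits after 6 iterations.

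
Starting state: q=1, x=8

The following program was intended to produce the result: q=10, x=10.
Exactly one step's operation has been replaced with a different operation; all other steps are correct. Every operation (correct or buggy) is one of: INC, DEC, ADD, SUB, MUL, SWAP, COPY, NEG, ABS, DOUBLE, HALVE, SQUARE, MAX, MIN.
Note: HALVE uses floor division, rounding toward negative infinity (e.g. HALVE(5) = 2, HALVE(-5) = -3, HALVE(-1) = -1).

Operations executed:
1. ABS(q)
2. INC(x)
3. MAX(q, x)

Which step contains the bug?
Step 1

Trace with buggy code:
Initial: q=1, x=8
After step 1: q=1, x=8
After step 2: q=1, x=9
After step 3: q=9, x=9
Actual final q=9, x=9 ≠ expected q=10, x=10.
Step 1 is the only position where a single-operation replacement can produce the expected result.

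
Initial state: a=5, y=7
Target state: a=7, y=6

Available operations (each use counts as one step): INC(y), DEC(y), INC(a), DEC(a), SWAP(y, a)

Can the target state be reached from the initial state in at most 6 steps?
Yes

Path (2 steps): INC(a) → SWAP(y, a)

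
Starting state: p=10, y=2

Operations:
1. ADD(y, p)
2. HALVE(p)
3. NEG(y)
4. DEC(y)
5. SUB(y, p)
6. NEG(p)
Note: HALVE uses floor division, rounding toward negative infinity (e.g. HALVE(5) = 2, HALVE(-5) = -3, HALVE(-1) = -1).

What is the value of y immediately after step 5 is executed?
y = -18

Tracing y through execution:
Initial: y = 2
After step 1 (ADD(y, p)): y = 12
After step 2 (HALVE(p)): y = 12
After step 3 (NEG(y)): y = -12
After step 4 (DEC(y)): y = -13
After step 5 (SUB(y, p)): y = -18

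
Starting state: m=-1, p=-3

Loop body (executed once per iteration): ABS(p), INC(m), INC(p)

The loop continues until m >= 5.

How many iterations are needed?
6

Tracing iterations:
Initial: m=-1, p=-3
After iteration 1: m=0, p=4
After iteration 2: m=1, p=5
After iteration 3: m=2, p=6
After iteration 4: m=3, p=7
After iteration 5: m=4, p=8
After iteration 6: m=5, p=9
m >= 5 now holds, so the loop exits after 6 iterations.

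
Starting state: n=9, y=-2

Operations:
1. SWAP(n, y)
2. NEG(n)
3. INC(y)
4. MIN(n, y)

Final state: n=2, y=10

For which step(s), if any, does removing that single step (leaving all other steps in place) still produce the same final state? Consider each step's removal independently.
Step(s) 4

Testing removal of each single step:
Without step 1: final = n=-9, y=-1 (different)
Without step 2: final = n=-2, y=10 (different)
Without step 3: final = n=2, y=9 (different)
Without step 4: final = n=2, y=10 (same)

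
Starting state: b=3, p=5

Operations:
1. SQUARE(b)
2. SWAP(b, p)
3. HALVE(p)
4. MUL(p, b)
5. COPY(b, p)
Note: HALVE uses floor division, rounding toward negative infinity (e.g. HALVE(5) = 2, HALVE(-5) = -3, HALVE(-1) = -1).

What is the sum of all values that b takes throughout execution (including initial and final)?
47

Values of b at each step:
Initial: b = 3
After step 1: b = 9
After step 2: b = 5
After step 3: b = 5
After step 4: b = 5
After step 5: b = 20
Sum = 3 + 9 + 5 + 5 + 5 + 20 = 47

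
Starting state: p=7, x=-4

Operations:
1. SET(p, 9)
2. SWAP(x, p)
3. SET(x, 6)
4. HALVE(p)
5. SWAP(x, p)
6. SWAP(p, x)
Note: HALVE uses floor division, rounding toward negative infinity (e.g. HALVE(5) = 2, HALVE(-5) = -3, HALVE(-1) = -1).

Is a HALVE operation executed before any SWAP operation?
No

First HALVE: step 4
First SWAP: step 2
Since 4 > 2, SWAP comes first.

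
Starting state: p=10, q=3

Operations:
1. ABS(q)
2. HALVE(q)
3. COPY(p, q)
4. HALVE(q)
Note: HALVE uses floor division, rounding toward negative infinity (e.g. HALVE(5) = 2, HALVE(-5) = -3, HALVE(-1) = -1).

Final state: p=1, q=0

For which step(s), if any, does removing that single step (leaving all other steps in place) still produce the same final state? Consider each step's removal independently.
Step(s) 1

Testing removal of each single step:
Without step 1: final = p=1, q=0 (same)
Without step 2: final = p=3, q=1 (different)
Without step 3: final = p=10, q=0 (different)
Without step 4: final = p=1, q=1 (different)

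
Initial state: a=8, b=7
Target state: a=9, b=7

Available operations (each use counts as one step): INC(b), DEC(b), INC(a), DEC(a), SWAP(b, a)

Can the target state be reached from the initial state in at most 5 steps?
Yes

Path (1 step): INC(a)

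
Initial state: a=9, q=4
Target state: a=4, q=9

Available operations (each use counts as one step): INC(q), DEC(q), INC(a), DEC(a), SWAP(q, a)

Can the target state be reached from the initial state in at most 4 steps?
Yes

Path (1 step): SWAP(q, a)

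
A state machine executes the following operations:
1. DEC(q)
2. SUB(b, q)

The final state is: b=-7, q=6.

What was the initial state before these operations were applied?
b=-1, q=7

Working backwards:
Final state: b=-7, q=6
Before step 2 (SUB(b, q)): b=-1, q=6
Before step 1 (DEC(q)): b=-1, q=7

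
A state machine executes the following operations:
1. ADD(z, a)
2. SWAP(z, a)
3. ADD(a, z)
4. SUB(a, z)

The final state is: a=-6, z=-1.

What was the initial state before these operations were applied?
a=-1, z=-5

Working backwards:
Final state: a=-6, z=-1
Before step 4 (SUB(a, z)): a=-7, z=-1
Before step 3 (ADD(a, z)): a=-6, z=-1
Before step 2 (SWAP(z, a)): a=-1, z=-6
Before step 1 (ADD(z, a)): a=-1, z=-5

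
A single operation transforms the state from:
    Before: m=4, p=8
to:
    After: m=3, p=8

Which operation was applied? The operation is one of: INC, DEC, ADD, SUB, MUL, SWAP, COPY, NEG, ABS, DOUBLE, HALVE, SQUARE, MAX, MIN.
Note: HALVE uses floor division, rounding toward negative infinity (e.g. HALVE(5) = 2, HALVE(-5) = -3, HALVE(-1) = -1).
DEC(m)

Analyzing the change:
Before: m=4, p=8
After: m=3, p=8
Variable m changed from 4 to 3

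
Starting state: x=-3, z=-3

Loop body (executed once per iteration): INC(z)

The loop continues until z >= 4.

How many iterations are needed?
7

Tracing iterations:
Initial: x=-3, z=-3
After iteration 1: x=-3, z=-2
After iteration 2: x=-3, z=-1
After iteration 3: x=-3, z=0
After iteration 4: x=-3, z=1
After iteration 5: x=-3, z=2
After iteration 6: x=-3, z=3
After iteration 7: x=-3, z=4
z >= 4 now holds, so the loop exits after 7 iterations.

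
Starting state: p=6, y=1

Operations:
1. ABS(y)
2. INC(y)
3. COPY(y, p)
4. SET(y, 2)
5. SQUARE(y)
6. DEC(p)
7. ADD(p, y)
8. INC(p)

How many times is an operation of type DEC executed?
1

Counting DEC operations:
Step 6: DEC(p) ← DEC
Total: 1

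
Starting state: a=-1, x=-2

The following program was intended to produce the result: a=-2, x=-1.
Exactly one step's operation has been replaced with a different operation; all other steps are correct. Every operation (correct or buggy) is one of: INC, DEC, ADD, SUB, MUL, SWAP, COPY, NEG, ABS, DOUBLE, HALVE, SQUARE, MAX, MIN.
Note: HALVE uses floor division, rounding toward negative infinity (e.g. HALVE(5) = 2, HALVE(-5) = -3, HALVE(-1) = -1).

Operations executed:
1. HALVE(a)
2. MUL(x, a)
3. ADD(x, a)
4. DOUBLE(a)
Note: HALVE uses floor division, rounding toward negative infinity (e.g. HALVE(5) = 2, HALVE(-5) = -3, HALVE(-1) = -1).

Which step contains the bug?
Step 3

Trace with buggy code:
Initial: a=-1, x=-2
After step 1: a=-1, x=-2
After step 2: a=-1, x=2
After step 3: a=-1, x=1
After step 4: a=-2, x=1
Actual final a=-2, x=1 ≠ expected a=-2, x=-1.
Step 3 is the only position where a single-operation replacement can produce the expected result.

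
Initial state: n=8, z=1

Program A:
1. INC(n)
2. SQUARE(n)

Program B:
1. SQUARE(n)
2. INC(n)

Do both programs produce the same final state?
No

Program A final state: n=81, z=1
Program B final state: n=65, z=1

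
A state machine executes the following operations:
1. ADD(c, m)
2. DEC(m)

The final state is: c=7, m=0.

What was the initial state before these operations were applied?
c=6, m=1

Working backwards:
Final state: c=7, m=0
Before step 2 (DEC(m)): c=7, m=1
Before step 1 (ADD(c, m)): c=6, m=1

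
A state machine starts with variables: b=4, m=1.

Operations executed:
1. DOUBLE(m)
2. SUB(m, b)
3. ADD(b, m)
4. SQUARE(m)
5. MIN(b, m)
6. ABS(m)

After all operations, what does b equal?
b = 2

Tracing execution:
Step 1: DOUBLE(m) → b = 4
Step 2: SUB(m, b) → b = 4
Step 3: ADD(b, m) → b = 2
Step 4: SQUARE(m) → b = 2
Step 5: MIN(b, m) → b = 2
Step 6: ABS(m) → b = 2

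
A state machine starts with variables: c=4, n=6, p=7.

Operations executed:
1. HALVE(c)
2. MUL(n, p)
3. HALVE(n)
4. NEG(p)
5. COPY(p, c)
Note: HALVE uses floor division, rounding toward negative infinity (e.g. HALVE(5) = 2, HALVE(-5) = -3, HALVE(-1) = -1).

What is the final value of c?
c = 2

Tracing execution:
Step 1: HALVE(c) → c = 2
Step 2: MUL(n, p) → c = 2
Step 3: HALVE(n) → c = 2
Step 4: NEG(p) → c = 2
Step 5: COPY(p, c) → c = 2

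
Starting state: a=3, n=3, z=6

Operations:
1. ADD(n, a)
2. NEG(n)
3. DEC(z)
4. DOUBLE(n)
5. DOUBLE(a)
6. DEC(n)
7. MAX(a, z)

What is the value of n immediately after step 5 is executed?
n = -12

Tracing n through execution:
Initial: n = 3
After step 1 (ADD(n, a)): n = 6
After step 2 (NEG(n)): n = -6
After step 3 (DEC(z)): n = -6
After step 4 (DOUBLE(n)): n = -12
After step 5 (DOUBLE(a)): n = -12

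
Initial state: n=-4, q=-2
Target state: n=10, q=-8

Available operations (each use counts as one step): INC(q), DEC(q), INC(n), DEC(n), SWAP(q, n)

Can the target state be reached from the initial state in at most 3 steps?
No

The target state cannot be reached within 3 steps.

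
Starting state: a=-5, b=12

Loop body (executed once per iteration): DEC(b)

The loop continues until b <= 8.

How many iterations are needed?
4

Tracing iterations:
Initial: a=-5, b=12
After iteration 1: a=-5, b=11
After iteration 2: a=-5, b=10
After iteration 3: a=-5, b=9
After iteration 4: a=-5, b=8
b <= 8 now holds, so the loop exits after 4 iterations.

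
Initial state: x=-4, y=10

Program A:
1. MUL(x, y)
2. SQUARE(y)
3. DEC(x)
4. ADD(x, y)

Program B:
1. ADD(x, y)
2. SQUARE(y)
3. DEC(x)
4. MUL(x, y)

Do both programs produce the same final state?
No

Program A final state: x=59, y=100
Program B final state: x=500, y=100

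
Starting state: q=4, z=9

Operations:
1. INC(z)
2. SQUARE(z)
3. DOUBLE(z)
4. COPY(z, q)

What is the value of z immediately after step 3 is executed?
z = 200

Tracing z through execution:
Initial: z = 9
After step 1 (INC(z)): z = 10
After step 2 (SQUARE(z)): z = 100
After step 3 (DOUBLE(z)): z = 200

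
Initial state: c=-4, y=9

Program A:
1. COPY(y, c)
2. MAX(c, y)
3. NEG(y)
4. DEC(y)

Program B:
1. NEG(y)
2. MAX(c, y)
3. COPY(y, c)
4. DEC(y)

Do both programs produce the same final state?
No

Program A final state: c=-4, y=3
Program B final state: c=-4, y=-5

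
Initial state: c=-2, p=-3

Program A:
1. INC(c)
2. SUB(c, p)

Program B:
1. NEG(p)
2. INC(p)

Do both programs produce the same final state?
No

Program A final state: c=2, p=-3
Program B final state: c=-2, p=4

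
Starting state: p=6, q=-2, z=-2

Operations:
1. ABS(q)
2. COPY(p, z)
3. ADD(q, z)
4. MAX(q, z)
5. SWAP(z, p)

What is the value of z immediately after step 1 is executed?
z = -2

Tracing z through execution:
Initial: z = -2
After step 1 (ABS(q)): z = -2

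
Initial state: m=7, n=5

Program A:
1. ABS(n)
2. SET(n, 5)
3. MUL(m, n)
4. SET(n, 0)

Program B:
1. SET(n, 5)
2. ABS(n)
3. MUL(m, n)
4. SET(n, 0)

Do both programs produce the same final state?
Yes

Program A final state: m=35, n=0
Program B final state: m=35, n=0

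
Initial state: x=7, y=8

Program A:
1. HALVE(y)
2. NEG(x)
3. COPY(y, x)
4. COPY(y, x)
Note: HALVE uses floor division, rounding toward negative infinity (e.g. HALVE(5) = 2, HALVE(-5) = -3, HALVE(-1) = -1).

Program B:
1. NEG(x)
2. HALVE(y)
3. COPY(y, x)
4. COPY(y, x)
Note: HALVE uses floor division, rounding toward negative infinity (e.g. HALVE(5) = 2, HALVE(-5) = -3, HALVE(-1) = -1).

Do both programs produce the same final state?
Yes

Program A final state: x=-7, y=-7
Program B final state: x=-7, y=-7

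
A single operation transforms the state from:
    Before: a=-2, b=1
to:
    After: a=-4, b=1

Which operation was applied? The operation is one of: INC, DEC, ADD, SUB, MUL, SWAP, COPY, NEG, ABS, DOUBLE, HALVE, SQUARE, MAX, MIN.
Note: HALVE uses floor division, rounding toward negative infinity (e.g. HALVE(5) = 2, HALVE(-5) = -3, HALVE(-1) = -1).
DOUBLE(a)

Analyzing the change:
Before: a=-2, b=1
After: a=-4, b=1
Variable a changed from -2 to -4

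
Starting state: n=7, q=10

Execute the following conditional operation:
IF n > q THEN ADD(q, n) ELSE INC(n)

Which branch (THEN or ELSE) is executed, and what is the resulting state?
Branch: ELSE, Final state: n=8, q=10

Evaluating condition: n > q
n = 7, q = 10
Condition is False, so ELSE branch executes
After INC(n): n=8, q=10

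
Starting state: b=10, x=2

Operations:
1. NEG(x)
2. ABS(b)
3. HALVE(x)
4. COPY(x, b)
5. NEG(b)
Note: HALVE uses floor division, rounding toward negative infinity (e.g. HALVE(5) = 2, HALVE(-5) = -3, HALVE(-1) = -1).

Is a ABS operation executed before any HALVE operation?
Yes

First ABS: step 2
First HALVE: step 3
Since 2 < 3, ABS comes first.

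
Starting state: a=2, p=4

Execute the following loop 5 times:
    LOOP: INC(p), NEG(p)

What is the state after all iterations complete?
a=2, p=-5

Iteration trace:
Start: a=2, p=4
After iteration 1: a=2, p=-5
After iteration 2: a=2, p=4
After iteration 3: a=2, p=-5
After iteration 4: a=2, p=4
After iteration 5: a=2, p=-5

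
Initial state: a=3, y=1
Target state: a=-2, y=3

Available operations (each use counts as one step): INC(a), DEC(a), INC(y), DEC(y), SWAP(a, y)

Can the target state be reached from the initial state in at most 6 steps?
Yes

Path (4 steps): DEC(y) → DEC(y) → DEC(y) → SWAP(a, y)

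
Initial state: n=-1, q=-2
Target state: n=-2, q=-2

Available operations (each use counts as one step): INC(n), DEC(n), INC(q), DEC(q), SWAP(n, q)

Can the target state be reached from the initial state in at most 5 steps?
Yes

Path (1 step): DEC(n)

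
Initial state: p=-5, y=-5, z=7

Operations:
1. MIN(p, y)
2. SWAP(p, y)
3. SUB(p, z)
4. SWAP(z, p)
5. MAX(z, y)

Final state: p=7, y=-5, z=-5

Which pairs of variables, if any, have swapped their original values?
(z, p)

Comparing initial and final values:
z: 7 → -5
y: -5 → -5
p: -5 → 7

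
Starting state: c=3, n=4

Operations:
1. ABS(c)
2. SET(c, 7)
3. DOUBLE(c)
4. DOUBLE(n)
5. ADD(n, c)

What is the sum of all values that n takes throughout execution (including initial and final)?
46

Values of n at each step:
Initial: n = 4
After step 1: n = 4
After step 2: n = 4
After step 3: n = 4
After step 4: n = 8
After step 5: n = 22
Sum = 4 + 4 + 4 + 4 + 8 + 22 = 46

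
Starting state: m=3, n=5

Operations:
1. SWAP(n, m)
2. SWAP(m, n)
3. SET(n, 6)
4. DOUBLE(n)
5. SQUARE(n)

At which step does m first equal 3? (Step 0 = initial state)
Step 0

Tracing m:
Initial: m = 3 ← first occurrence
After step 1: m = 5
After step 2: m = 3
After step 3: m = 3
After step 4: m = 3
After step 5: m = 3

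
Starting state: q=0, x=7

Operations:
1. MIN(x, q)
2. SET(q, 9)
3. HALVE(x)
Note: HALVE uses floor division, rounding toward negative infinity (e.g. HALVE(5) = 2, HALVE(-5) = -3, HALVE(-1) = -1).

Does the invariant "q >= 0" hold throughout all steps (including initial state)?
Yes

The invariant holds at every step.

State at each step:
Initial: q=0, x=7
After step 1: q=0, x=0
After step 2: q=9, x=0
After step 3: q=9, x=0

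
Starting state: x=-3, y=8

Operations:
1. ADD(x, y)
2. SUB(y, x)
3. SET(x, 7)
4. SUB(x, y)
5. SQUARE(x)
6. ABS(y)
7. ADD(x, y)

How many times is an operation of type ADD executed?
2

Counting ADD operations:
Step 1: ADD(x, y) ← ADD
Step 7: ADD(x, y) ← ADD
Total: 2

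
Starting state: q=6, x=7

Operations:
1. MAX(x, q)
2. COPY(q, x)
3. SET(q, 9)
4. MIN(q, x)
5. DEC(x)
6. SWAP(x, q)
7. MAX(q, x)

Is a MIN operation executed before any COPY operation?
No

First MIN: step 4
First COPY: step 2
Since 4 > 2, COPY comes first.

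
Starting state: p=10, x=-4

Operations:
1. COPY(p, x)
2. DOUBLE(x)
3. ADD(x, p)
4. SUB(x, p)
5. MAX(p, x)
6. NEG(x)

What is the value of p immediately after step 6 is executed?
p = -4

Tracing p through execution:
Initial: p = 10
After step 1 (COPY(p, x)): p = -4
After step 2 (DOUBLE(x)): p = -4
After step 3 (ADD(x, p)): p = -4
After step 4 (SUB(x, p)): p = -4
After step 5 (MAX(p, x)): p = -4
After step 6 (NEG(x)): p = -4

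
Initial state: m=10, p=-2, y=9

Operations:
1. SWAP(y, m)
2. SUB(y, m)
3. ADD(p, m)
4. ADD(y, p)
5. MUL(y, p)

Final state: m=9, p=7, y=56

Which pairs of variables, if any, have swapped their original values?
None

Comparing initial and final values:
p: -2 → 7
m: 10 → 9
y: 9 → 56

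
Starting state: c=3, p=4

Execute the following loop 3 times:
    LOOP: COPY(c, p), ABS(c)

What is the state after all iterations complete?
c=4, p=4

Iteration trace:
Start: c=3, p=4
After iteration 1: c=4, p=4
After iteration 2: c=4, p=4
After iteration 3: c=4, p=4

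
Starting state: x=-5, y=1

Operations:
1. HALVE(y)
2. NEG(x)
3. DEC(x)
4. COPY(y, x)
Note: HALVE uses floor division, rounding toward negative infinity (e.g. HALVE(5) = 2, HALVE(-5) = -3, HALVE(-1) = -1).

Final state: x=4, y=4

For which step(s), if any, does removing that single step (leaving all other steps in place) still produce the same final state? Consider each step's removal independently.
Step(s) 1

Testing removal of each single step:
Without step 1: final = x=4, y=4 (same)
Without step 2: final = x=-6, y=-6 (different)
Without step 3: final = x=5, y=5 (different)
Without step 4: final = x=4, y=0 (different)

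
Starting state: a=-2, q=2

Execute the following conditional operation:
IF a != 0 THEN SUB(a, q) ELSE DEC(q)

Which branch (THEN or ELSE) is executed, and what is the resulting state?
Branch: THEN, Final state: a=-4, q=2

Evaluating condition: a != 0
a = -2
Condition is True, so THEN branch executes
After SUB(a, q): a=-4, q=2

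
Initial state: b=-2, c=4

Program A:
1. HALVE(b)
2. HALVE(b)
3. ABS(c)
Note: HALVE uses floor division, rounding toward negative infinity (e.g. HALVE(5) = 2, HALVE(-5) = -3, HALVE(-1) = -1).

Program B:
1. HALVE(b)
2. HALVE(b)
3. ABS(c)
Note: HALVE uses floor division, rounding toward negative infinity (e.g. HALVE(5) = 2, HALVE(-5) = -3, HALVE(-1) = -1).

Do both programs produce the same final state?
Yes

Program A final state: b=-1, c=4
Program B final state: b=-1, c=4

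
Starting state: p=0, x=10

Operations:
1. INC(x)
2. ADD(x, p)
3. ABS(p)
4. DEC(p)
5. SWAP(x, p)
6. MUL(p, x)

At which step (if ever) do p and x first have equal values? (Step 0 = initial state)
Never

p and x never become equal during execution.

Comparing values at each step:
Initial: p=0, x=10
After step 1: p=0, x=11
After step 2: p=0, x=11
After step 3: p=0, x=11
After step 4: p=-1, x=11
After step 5: p=11, x=-1
After step 6: p=-11, x=-1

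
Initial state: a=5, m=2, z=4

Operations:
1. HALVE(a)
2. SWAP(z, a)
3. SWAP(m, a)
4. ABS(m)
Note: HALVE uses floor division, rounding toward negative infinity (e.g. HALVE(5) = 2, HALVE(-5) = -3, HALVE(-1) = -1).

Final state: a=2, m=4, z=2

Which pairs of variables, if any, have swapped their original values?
(m, z)

Comparing initial and final values:
m: 2 → 4
a: 5 → 2
z: 4 → 2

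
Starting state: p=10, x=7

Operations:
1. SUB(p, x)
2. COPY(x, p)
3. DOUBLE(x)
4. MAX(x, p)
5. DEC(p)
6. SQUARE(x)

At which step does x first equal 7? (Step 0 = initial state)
Step 0

Tracing x:
Initial: x = 7 ← first occurrence
After step 1: x = 7
After step 2: x = 3
After step 3: x = 6
After step 4: x = 6
After step 5: x = 6
After step 6: x = 36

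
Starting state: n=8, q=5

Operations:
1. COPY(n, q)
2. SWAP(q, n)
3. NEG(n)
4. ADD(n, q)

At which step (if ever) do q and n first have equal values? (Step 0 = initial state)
Step 1

q and n first become equal after step 1.

Comparing values at each step:
Initial: q=5, n=8
After step 1: q=5, n=5 ← equal!
After step 2: q=5, n=5 ← equal!
After step 3: q=5, n=-5
After step 4: q=5, n=0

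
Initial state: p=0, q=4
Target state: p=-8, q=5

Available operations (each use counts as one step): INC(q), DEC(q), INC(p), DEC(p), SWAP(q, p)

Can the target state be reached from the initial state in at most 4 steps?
No

The target state cannot be reached within 4 steps.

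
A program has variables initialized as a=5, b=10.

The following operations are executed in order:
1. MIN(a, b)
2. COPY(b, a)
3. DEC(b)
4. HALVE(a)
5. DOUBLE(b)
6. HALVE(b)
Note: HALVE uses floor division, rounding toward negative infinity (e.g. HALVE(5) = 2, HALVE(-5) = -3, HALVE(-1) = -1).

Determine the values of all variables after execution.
{a: 2, b: 4}

Step-by-step execution:
Initial: a=5, b=10
After step 1 (MIN(a, b)): a=5, b=10
After step 2 (COPY(b, a)): a=5, b=5
After step 3 (DEC(b)): a=5, b=4
After step 4 (HALVE(a)): a=2, b=4
After step 5 (DOUBLE(b)): a=2, b=8
After step 6 (HALVE(b)): a=2, b=4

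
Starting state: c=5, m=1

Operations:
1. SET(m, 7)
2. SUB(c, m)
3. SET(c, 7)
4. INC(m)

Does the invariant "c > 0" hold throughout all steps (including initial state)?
No, violated after step 2

The invariant is violated after step 2.

State at each step:
Initial: c=5, m=1
After step 1: c=5, m=7
After step 2: c=-2, m=7
After step 3: c=7, m=7
After step 4: c=7, m=8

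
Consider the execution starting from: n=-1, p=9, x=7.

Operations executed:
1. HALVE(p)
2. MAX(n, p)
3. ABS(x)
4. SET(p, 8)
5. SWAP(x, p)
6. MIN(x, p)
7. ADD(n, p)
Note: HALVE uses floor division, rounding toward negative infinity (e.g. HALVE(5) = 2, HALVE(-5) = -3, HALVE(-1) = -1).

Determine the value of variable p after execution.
p = 7

Tracing execution:
Step 1: HALVE(p) → p = 4
Step 2: MAX(n, p) → p = 4
Step 3: ABS(x) → p = 4
Step 4: SET(p, 8) → p = 8
Step 5: SWAP(x, p) → p = 7
Step 6: MIN(x, p) → p = 7
Step 7: ADD(n, p) → p = 7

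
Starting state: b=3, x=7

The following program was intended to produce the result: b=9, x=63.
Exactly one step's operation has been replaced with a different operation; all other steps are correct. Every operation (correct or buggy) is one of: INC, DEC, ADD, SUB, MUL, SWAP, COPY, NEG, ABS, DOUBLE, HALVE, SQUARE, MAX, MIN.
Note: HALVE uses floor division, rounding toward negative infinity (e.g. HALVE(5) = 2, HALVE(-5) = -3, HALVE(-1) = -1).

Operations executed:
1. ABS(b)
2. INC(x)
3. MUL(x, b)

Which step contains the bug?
Step 2

Trace with buggy code:
Initial: b=3, x=7
After step 1: b=3, x=7
After step 2: b=3, x=8
After step 3: b=3, x=24
Actual final b=3, x=24 ≠ expected b=9, x=63.
Step 2 is the only position where a single-operation replacement can produce the expected result.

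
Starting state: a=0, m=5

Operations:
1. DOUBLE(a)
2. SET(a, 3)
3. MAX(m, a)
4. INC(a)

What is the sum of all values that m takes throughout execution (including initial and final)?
25

Values of m at each step:
Initial: m = 5
After step 1: m = 5
After step 2: m = 5
After step 3: m = 5
After step 4: m = 5
Sum = 5 + 5 + 5 + 5 + 5 = 25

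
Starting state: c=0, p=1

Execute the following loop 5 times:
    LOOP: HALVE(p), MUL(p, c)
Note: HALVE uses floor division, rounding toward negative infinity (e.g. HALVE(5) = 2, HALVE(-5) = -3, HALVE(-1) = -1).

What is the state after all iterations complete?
c=0, p=0

Iteration trace:
Start: c=0, p=1
After iteration 1: c=0, p=0
After iteration 2: c=0, p=0
After iteration 3: c=0, p=0
After iteration 4: c=0, p=0
After iteration 5: c=0, p=0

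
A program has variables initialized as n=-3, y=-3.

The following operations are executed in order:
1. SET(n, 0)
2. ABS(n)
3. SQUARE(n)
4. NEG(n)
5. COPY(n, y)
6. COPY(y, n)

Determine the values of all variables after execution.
{n: -3, y: -3}

Step-by-step execution:
Initial: n=-3, y=-3
After step 1 (SET(n, 0)): n=0, y=-3
After step 2 (ABS(n)): n=0, y=-3
After step 3 (SQUARE(n)): n=0, y=-3
After step 4 (NEG(n)): n=0, y=-3
After step 5 (COPY(n, y)): n=-3, y=-3
After step 6 (COPY(y, n)): n=-3, y=-3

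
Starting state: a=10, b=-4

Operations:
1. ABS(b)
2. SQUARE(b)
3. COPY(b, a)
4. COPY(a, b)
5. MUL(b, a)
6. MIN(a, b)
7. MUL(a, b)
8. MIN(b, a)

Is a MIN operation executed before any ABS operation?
No

First MIN: step 6
First ABS: step 1
Since 6 > 1, ABS comes first.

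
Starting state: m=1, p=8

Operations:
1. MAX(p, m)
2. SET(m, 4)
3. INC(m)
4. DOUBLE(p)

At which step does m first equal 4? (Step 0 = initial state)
Step 2

Tracing m:
Initial: m = 1
After step 1: m = 1
After step 2: m = 4 ← first occurrence
After step 3: m = 5
After step 4: m = 5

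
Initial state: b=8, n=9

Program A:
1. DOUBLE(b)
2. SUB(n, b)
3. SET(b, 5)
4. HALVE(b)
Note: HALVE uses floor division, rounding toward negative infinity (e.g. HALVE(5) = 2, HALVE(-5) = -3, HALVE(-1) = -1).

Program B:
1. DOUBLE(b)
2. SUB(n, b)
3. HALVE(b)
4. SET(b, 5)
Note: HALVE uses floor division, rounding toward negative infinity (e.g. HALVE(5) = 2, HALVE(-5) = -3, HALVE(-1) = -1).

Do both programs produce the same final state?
No

Program A final state: b=2, n=-7
Program B final state: b=5, n=-7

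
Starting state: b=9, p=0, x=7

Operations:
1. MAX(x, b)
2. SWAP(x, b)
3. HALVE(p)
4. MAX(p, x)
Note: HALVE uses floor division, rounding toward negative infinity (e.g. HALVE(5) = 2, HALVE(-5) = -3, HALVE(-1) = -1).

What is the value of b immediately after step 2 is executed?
b = 9

Tracing b through execution:
Initial: b = 9
After step 1 (MAX(x, b)): b = 9
After step 2 (SWAP(x, b)): b = 9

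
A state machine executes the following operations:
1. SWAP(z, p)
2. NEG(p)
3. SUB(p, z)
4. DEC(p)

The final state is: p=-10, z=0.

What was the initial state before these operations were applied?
p=0, z=9

Working backwards:
Final state: p=-10, z=0
Before step 4 (DEC(p)): p=-9, z=0
Before step 3 (SUB(p, z)): p=-9, z=0
Before step 2 (NEG(p)): p=9, z=0
Before step 1 (SWAP(z, p)): p=0, z=9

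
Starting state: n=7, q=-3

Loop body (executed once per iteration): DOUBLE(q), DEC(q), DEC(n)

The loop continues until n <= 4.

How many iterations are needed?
3

Tracing iterations:
Initial: n=7, q=-3
After iteration 1: n=6, q=-7
After iteration 2: n=5, q=-15
After iteration 3: n=4, q=-31
n <= 4 now holds, so the loop exits after 3 iterations.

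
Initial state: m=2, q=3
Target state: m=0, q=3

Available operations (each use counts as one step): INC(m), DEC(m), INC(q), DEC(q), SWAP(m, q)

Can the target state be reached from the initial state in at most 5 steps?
Yes

Path (2 steps): DEC(m) → DEC(m)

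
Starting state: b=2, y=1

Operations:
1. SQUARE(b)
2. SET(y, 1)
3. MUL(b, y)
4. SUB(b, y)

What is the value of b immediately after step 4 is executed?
b = 3

Tracing b through execution:
Initial: b = 2
After step 1 (SQUARE(b)): b = 4
After step 2 (SET(y, 1)): b = 4
After step 3 (MUL(b, y)): b = 4
After step 4 (SUB(b, y)): b = 3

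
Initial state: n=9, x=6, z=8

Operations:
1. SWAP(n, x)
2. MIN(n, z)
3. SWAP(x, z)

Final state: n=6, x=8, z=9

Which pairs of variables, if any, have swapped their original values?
None

Comparing initial and final values:
z: 8 → 9
n: 9 → 6
x: 6 → 8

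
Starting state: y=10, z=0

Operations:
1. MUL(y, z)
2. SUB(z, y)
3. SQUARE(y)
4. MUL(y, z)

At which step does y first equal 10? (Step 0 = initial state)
Step 0

Tracing y:
Initial: y = 10 ← first occurrence
After step 1: y = 0
After step 2: y = 0
After step 3: y = 0
After step 4: y = 0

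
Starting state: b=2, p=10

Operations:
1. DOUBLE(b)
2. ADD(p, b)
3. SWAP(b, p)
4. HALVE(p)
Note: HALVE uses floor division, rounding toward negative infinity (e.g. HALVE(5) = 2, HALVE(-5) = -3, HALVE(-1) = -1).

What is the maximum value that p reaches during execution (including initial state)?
14

Values of p at each step:
Initial: p = 10
After step 1: p = 10
After step 2: p = 14 ← maximum
After step 3: p = 4
After step 4: p = 2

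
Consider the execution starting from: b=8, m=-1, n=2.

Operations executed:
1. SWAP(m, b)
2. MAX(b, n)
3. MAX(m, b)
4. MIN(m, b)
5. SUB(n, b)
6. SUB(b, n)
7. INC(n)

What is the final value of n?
n = 1

Tracing execution:
Step 1: SWAP(m, b) → n = 2
Step 2: MAX(b, n) → n = 2
Step 3: MAX(m, b) → n = 2
Step 4: MIN(m, b) → n = 2
Step 5: SUB(n, b) → n = 0
Step 6: SUB(b, n) → n = 0
Step 7: INC(n) → n = 1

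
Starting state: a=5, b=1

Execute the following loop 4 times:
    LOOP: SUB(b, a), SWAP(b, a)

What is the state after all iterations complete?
a=22, b=-13

Iteration trace:
Start: a=5, b=1
After iteration 1: a=-4, b=5
After iteration 2: a=9, b=-4
After iteration 3: a=-13, b=9
After iteration 4: a=22, b=-13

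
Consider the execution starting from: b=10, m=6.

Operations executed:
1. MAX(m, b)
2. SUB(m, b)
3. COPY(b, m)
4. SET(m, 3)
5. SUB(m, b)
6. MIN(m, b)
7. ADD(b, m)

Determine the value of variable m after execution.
m = 0

Tracing execution:
Step 1: MAX(m, b) → m = 10
Step 2: SUB(m, b) → m = 0
Step 3: COPY(b, m) → m = 0
Step 4: SET(m, 3) → m = 3
Step 5: SUB(m, b) → m = 3
Step 6: MIN(m, b) → m = 0
Step 7: ADD(b, m) → m = 0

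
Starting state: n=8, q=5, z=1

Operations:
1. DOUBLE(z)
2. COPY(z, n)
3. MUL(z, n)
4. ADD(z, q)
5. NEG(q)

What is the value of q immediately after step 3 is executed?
q = 5

Tracing q through execution:
Initial: q = 5
After step 1 (DOUBLE(z)): q = 5
After step 2 (COPY(z, n)): q = 5
After step 3 (MUL(z, n)): q = 5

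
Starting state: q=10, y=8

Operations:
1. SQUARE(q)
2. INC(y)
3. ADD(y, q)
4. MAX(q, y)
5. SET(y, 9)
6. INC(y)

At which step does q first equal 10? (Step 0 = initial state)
Step 0

Tracing q:
Initial: q = 10 ← first occurrence
After step 1: q = 100
After step 2: q = 100
After step 3: q = 100
After step 4: q = 109
After step 5: q = 109
After step 6: q = 109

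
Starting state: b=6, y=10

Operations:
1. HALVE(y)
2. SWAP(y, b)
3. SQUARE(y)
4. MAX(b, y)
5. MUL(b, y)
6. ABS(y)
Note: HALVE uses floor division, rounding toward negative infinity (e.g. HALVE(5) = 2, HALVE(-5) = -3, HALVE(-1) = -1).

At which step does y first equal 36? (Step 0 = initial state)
Step 3

Tracing y:
Initial: y = 10
After step 1: y = 5
After step 2: y = 6
After step 3: y = 36 ← first occurrence
After step 4: y = 36
After step 5: y = 36
After step 6: y = 36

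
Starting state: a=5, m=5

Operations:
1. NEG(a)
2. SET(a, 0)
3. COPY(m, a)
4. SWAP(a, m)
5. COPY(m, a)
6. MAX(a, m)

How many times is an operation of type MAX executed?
1

Counting MAX operations:
Step 6: MAX(a, m) ← MAX
Total: 1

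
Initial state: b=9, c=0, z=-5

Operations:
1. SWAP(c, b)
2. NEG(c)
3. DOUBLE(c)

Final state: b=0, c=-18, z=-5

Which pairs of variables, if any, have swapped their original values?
None

Comparing initial and final values:
c: 0 → -18
z: -5 → -5
b: 9 → 0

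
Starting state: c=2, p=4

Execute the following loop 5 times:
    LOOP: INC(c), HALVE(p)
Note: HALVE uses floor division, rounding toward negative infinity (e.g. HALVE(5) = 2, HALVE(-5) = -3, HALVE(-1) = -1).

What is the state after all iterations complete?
c=7, p=0

Iteration trace:
Start: c=2, p=4
After iteration 1: c=3, p=2
After iteration 2: c=4, p=1
After iteration 3: c=5, p=0
After iteration 4: c=6, p=0
After iteration 5: c=7, p=0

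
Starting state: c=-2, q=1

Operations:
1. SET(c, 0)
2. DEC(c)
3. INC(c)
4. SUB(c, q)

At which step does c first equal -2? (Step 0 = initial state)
Step 0

Tracing c:
Initial: c = -2 ← first occurrence
After step 1: c = 0
After step 2: c = -1
After step 3: c = 0
After step 4: c = -1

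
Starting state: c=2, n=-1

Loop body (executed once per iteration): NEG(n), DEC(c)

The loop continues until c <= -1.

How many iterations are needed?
3

Tracing iterations:
Initial: c=2, n=-1
After iteration 1: c=1, n=1
After iteration 2: c=0, n=-1
After iteration 3: c=-1, n=1
c <= -1 now holds, so the loop exits after 3 iterations.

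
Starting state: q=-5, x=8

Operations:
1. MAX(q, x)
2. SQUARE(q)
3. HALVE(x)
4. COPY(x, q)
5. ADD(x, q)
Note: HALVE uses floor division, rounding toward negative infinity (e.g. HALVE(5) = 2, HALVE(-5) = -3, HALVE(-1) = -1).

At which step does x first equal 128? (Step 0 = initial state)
Step 5

Tracing x:
Initial: x = 8
After step 1: x = 8
After step 2: x = 8
After step 3: x = 4
After step 4: x = 64
After step 5: x = 128 ← first occurrence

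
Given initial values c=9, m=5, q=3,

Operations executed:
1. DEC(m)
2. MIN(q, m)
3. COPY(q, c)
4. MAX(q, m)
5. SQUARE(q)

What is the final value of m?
m = 4

Tracing execution:
Step 1: DEC(m) → m = 4
Step 2: MIN(q, m) → m = 4
Step 3: COPY(q, c) → m = 4
Step 4: MAX(q, m) → m = 4
Step 5: SQUARE(q) → m = 4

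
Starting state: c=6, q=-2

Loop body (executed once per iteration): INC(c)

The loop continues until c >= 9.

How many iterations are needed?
3

Tracing iterations:
Initial: c=6, q=-2
After iteration 1: c=7, q=-2
After iteration 2: c=8, q=-2
After iteration 3: c=9, q=-2
c >= 9 now holds, so the loop exits after 3 iterations.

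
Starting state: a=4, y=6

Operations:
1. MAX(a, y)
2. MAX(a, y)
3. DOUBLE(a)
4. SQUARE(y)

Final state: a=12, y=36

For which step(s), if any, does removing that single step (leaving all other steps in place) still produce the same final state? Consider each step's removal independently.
Step(s) 1, 2

Testing removal of each single step:
Without step 1: final = a=12, y=36 (same)
Without step 2: final = a=12, y=36 (same)
Without step 3: final = a=6, y=36 (different)
Without step 4: final = a=12, y=6 (different)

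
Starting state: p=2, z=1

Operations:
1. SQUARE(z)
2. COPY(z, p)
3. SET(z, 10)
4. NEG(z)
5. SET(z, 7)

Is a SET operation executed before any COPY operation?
No

First SET: step 3
First COPY: step 2
Since 3 > 2, COPY comes first.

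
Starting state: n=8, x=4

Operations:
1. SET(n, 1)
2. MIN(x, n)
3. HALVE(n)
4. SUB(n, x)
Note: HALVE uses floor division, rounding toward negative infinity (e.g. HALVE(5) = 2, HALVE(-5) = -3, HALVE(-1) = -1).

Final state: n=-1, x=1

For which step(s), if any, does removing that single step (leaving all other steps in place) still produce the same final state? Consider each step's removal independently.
None - removing any single step changes the final result

Testing removal of each single step:
Without step 1: final = n=0, x=4 (different)
Without step 2: final = n=-4, x=4 (different)
Without step 3: final = n=0, x=1 (different)
Without step 4: final = n=0, x=1 (different)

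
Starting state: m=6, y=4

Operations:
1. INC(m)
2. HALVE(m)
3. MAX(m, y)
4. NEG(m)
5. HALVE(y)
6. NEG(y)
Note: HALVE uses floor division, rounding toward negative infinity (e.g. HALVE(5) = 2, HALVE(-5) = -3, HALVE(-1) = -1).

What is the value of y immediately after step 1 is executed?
y = 4

Tracing y through execution:
Initial: y = 4
After step 1 (INC(m)): y = 4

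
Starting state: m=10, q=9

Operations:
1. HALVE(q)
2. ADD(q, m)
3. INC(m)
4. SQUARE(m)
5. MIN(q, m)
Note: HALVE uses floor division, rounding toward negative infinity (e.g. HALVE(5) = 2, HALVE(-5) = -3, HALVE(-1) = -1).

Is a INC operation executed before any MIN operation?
Yes

First INC: step 3
First MIN: step 5
Since 3 < 5, INC comes first.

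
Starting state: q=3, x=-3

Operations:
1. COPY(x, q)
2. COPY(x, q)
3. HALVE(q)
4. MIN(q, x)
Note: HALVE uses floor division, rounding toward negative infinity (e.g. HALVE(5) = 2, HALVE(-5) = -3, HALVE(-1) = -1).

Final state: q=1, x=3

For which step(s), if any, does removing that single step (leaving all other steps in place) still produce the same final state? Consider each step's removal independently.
Step(s) 1, 2, 4

Testing removal of each single step:
Without step 1: final = q=1, x=3 (same)
Without step 2: final = q=1, x=3 (same)
Without step 3: final = q=3, x=3 (different)
Without step 4: final = q=1, x=3 (same)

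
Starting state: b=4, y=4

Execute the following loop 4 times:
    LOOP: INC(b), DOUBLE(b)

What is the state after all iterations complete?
b=94, y=4

Iteration trace:
Start: b=4, y=4
After iteration 1: b=10, y=4
After iteration 2: b=22, y=4
After iteration 3: b=46, y=4
After iteration 4: b=94, y=4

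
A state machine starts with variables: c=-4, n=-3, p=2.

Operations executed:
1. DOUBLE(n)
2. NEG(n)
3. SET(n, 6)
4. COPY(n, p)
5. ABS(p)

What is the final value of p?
p = 2

Tracing execution:
Step 1: DOUBLE(n) → p = 2
Step 2: NEG(n) → p = 2
Step 3: SET(n, 6) → p = 2
Step 4: COPY(n, p) → p = 2
Step 5: ABS(p) → p = 2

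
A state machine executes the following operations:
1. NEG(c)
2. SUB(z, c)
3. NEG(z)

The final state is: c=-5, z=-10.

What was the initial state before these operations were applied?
c=5, z=5

Working backwards:
Final state: c=-5, z=-10
Before step 3 (NEG(z)): c=-5, z=10
Before step 2 (SUB(z, c)): c=-5, z=5
Before step 1 (NEG(c)): c=5, z=5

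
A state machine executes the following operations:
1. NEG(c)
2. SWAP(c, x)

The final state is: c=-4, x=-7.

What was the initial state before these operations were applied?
c=7, x=-4

Working backwards:
Final state: c=-4, x=-7
Before step 2 (SWAP(c, x)): c=-7, x=-4
Before step 1 (NEG(c)): c=7, x=-4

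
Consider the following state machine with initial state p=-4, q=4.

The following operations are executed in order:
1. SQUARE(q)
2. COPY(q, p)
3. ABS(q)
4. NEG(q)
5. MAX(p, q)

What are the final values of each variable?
{p: -4, q: -4}

Step-by-step execution:
Initial: p=-4, q=4
After step 1 (SQUARE(q)): p=-4, q=16
After step 2 (COPY(q, p)): p=-4, q=-4
After step 3 (ABS(q)): p=-4, q=4
After step 4 (NEG(q)): p=-4, q=-4
After step 5 (MAX(p, q)): p=-4, q=-4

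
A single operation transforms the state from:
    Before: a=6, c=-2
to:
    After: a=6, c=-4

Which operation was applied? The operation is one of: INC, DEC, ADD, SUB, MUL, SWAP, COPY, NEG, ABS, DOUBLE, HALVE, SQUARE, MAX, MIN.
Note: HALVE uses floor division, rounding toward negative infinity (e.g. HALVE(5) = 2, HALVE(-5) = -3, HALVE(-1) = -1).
DOUBLE(c)

Analyzing the change:
Before: a=6, c=-2
After: a=6, c=-4
Variable c changed from -2 to -4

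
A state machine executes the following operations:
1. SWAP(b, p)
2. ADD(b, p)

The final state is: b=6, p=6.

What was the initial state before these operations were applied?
b=6, p=0

Working backwards:
Final state: b=6, p=6
Before step 2 (ADD(b, p)): b=0, p=6
Before step 1 (SWAP(b, p)): b=6, p=0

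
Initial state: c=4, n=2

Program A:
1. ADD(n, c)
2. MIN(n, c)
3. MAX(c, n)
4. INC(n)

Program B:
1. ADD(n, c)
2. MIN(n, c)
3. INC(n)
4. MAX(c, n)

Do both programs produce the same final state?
No

Program A final state: c=4, n=5
Program B final state: c=5, n=5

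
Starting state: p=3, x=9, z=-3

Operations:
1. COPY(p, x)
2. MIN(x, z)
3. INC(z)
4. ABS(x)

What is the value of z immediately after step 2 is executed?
z = -3

Tracing z through execution:
Initial: z = -3
After step 1 (COPY(p, x)): z = -3
After step 2 (MIN(x, z)): z = -3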